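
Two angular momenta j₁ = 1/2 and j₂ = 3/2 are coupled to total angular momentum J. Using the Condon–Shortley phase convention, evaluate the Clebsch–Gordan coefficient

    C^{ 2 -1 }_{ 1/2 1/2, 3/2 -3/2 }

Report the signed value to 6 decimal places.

triangle: 0!×1!×3!/5! = 6/120
(j±m)!: 1!×0!×0!×3!×1!×3! = 36
prefactor² = (2J+1)×Δ×N² = 9
  k=0: +1/(0!×0!×0!×0!×1!×3!) = 1/6
Σ = 1/6  ⇒  CG² = 9×1/6² = 1/4
CG = +√(1/4) = +0.500000

+0.500000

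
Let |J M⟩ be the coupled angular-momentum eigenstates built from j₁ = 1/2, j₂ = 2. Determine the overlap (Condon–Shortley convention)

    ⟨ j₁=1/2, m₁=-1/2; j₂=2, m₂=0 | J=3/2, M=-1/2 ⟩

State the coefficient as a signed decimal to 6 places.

√[4·1!0!3!/5! · 0!1!2!2!1!2!] = √(8/5)
  +(−1)^1/∏(1,0,0,1,0,2)! = -1/2  (running -1/2)
⟨..|..⟩ = √(8/5)·(-1/2) = -0.632456

-0.632456  (= −√(2/5))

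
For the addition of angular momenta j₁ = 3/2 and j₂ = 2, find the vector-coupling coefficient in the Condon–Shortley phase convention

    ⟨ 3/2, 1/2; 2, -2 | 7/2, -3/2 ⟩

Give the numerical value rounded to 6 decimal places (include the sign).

triangle: 0!*3!*4!/8! = 144/40320
(j±m)!: 2!*1!*0!*4!*2!*5! = 11520
prefactor² = (2J+1)*Δ*N² = 2304/7
  k=0: +1/(0!*0!*1!*0!*2!*4!) = 1/48
Σ = 1/48  ⇒  CG² = 2304/7*1/48² = 1/7
CG = +√(1/7) = +0.377964

+√(1/7) ≈ +0.377964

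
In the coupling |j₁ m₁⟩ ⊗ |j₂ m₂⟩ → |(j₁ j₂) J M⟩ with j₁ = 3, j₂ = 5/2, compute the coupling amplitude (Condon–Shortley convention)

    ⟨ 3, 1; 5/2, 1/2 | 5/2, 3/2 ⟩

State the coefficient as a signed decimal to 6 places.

-0.169031

triangle: 3!*3!*2!/9! = 72/362880
(j±m)!: 4!*2!*3!*2!*4!*1! = 13824
prefactor² = (2J+1)*Δ*N² = 576/35
  k=1: −1/(1!*2!*1!*2!*2!*0!) = -1/8
  k=2: +1/(2!*1!*0!*1!*3!*1!) = 1/12
Σ = -1/24  ⇒  CG² = 576/35*(-1/24)² = 1/35
CG = −√(1/35) = -0.169031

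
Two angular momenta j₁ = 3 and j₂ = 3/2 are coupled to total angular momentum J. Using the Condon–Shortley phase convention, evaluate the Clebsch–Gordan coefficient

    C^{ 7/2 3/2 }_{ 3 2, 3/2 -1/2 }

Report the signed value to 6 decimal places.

j₁+j₂−J=1  J+j₁−j₂=5  J−j₁+j₂=2  j₁+j₂+J+1=9
(j₁±m₁, j₂±m₂, J±M) = (5,1,1,2,5,2)
P² = 6400/21
sum k=0..1:
  [0] +1/24 = 1/24
  [1] −1/240 = -1/240
S = 3/80
C² = P²·S² = 3/7 ; C = +0.654654

+0.654654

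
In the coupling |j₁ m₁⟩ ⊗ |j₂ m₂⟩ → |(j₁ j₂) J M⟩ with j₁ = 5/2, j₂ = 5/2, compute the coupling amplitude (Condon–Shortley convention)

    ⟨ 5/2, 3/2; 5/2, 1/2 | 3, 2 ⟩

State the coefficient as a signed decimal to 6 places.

-0.288675  (= −√(1/12))

√[7·2!3!3!/9! · 4!1!3!2!5!1!] = √(48)
  +(−1)^0/∏(0,2,1,3,2,0)! = 1/24  (running 1/24)
  +(−1)^1/∏(1,1,0,2,3,1)! = -1/12  (running -1/24)
⟨..|..⟩ = √(48)·(-1/24) = -0.288675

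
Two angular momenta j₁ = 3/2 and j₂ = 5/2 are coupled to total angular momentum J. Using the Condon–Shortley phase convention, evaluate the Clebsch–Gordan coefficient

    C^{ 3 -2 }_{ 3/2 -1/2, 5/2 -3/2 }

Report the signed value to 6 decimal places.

+√(1/12) = +0.288675

j₁+j₂−J=1  J+j₁−j₂=2  J−j₁+j₂=4  j₁+j₂+J+1=8
(j₁±m₁, j₂±m₂, J±M) = (1,2,1,4,1,5)
P² = 48
sum k=0..1:
  [0] +1/12 = 1/12
  [1] −1/24 = -1/24
S = 1/24
C² = P²·S² = 1/12 ; C = +0.288675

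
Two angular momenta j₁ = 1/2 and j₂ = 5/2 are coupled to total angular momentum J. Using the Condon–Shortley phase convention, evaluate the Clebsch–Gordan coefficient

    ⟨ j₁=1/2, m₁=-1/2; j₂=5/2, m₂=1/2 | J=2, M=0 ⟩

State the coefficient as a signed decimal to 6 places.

−√(1/2) ≈ -0.707107

triangle: 1!·0!·4!/6! = 24/720
(j±m)!: 0!·1!·3!·2!·2!·2! = 48
prefactor² = (2J+1)·Δ·N² = 8
  k=1: −1/(1!·0!·0!·2!·0!·2!) = -1/4
Σ = -1/4  ⇒  CG² = 8·(-1/4)² = 1/2
CG = −√(1/2) = -0.707107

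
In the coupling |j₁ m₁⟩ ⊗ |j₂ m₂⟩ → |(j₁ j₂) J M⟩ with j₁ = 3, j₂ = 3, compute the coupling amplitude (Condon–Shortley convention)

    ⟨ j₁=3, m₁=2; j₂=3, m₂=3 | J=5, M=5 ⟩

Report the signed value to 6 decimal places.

-0.707107  (= −√(1/2))

triangle: 1!×5!×5!/12! = 14400/479001600
(j±m)!: 5!×1!×6!×0!×10!×0! = 313528320000
prefactor² = (2J+1)×Δ×N² = 103680000
  k=1: −1/(1!×0!×0!×5!×5!×0!) = -1/14400
Σ = -1/14400  ⇒  CG² = 103680000×(-1/14400)² = 1/2
CG = −√(1/2) = -0.707107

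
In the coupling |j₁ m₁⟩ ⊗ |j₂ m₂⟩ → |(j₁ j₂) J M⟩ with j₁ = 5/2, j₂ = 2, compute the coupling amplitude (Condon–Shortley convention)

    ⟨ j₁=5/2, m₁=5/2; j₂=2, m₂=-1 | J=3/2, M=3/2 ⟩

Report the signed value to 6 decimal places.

triangle: 3!·2!·1!/7! = 12/5040
(j±m)!: 5!·0!·1!·3!·3!·0! = 4320
prefactor² = (2J+1)·Δ·N² = 288/7
  k=0: +1/(0!·3!·0!·1!·2!·0!) = 1/12
Σ = 1/12  ⇒  CG² = 288/7·1/12² = 2/7
CG = +√(2/7) = +0.534522

+0.534522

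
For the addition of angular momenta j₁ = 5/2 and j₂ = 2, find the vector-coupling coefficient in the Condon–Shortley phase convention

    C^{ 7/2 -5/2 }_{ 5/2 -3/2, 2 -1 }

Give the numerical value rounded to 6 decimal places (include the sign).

−√(1/63) ≈ -0.125988

√[8·1!4!3!/9! · 1!4!1!3!1!6!] = √(2304/7)
  +(−1)^0/∏(0,1,4,1,0,2)! = 1/48  (running 1/48)
  +(−1)^1/∏(1,0,3,0,1,3)! = -1/36  (running -1/144)
⟨..|..⟩ = √(2304/7)·(-1/144) = -0.125988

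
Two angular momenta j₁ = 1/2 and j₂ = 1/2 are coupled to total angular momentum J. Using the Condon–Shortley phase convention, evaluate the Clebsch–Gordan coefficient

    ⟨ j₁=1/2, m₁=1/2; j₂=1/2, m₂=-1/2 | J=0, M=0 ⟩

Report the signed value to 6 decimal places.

+√(1/2) ≈ +0.707107

√[1·1!0!0!/2! · 1!0!0!1!0!0!] = √(1/2)
  +(−1)^0/∏(0,1,0,0,0,0)! = 1  (running 1)
⟨..|..⟩ = √(1/2)·(1) = +0.707107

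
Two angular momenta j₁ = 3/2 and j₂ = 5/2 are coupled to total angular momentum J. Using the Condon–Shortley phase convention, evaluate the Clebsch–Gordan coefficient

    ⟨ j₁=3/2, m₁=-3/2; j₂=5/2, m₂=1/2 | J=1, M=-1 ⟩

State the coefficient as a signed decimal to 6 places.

j₁+j₂−J=3  J+j₁−j₂=0  J−j₁+j₂=2  j₁+j₂+J+1=6
(j₁±m₁, j₂±m₂, J±M) = (0,3,3,2,0,2)
P² = 36/5
sum k=3..3:
  [3] −1/12 = -1/12
S = -1/12
C² = P²·S² = 1/20 ; C = -0.223607

-0.223607  (= −√(1/20))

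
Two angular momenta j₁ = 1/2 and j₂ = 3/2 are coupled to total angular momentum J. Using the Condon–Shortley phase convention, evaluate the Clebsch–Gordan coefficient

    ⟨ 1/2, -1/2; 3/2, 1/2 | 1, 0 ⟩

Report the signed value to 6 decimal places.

j₁+j₂−J=1  J+j₁−j₂=0  J−j₁+j₂=2  j₁+j₂+J+1=4
(j₁±m₁, j₂±m₂, J±M) = (0,1,2,1,1,1)
P² = 1/2
sum k=1..1:
  [1] −1/1 = -1
S = -1
C² = P²·S² = 1/2 ; C = -0.707107

−√(1/2) ≈ -0.707107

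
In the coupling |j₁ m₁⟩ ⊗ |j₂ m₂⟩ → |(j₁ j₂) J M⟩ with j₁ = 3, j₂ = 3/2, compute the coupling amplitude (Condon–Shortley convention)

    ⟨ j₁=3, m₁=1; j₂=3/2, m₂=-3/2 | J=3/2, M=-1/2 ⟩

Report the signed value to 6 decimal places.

√[4·3!3!0!/7! · 4!2!0!3!1!2!] = √(576/35)
  +(−1)^0/∏(0,3,2,0,1,0)! = 1/12  (running 1/12)
⟨..|..⟩ = √(576/35)·(1/12) = +0.338062

+0.338062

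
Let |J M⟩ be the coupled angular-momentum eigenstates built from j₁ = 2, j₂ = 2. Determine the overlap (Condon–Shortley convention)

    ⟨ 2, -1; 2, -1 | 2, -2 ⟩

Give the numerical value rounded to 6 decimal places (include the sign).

−√(3/7) ≈ -0.654654

√[5·2!2!2!/7! · 1!3!1!3!0!4!] = √(48/7)
  +(−1)^1/∏(1,1,2,0,0,2)! = -1/4  (running -1/4)
⟨..|..⟩ = √(48/7)·(-1/4) = -0.654654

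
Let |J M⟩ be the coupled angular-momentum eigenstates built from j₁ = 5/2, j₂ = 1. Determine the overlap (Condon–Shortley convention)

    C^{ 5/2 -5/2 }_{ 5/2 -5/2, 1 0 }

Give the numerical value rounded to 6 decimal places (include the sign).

triangle: 1!·4!·1!/7! = 24/5040
(j±m)!: 0!·5!·1!·1!·0!·5! = 14400
prefactor² = (2J+1)·Δ·N² = 2880/7
  k=1: −1/(1!·0!·4!·0!·0!·1!) = -1/24
Σ = -1/24  ⇒  CG² = 2880/7·(-1/24)² = 5/7
CG = −√(5/7) = -0.845154

−√(5/7) ≈ -0.845154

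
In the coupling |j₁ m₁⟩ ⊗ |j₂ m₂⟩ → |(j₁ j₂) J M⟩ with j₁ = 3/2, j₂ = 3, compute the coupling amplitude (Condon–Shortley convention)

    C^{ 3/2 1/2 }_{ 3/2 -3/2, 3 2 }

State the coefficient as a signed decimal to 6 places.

−√(2/7) ≈ -0.534522

√[4·3!0!3!/7! · 0!3!5!1!2!1!] = √(288/7)
  +(−1)^3/∏(3,0,0,2,0,1)! = -1/12  (running -1/12)
⟨..|..⟩ = √(288/7)·(-1/12) = -0.534522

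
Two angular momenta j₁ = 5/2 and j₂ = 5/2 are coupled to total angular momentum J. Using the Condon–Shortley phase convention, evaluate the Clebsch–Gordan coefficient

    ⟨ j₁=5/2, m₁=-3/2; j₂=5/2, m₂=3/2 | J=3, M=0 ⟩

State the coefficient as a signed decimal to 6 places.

+0.521749  (= +√(49/180))

j₁+j₂−J=2  J+j₁−j₂=3  J−j₁+j₂=3  j₁+j₂+J+1=9
(j₁±m₁, j₂±m₂, J±M) = (1,4,4,1,3,3)
P² = 144/5
sum k=1..2:
  [1] −1/36 = -1/36
  [2] +1/8 = 1/8
S = 7/72
C² = P²·S² = 49/180 ; C = +0.521749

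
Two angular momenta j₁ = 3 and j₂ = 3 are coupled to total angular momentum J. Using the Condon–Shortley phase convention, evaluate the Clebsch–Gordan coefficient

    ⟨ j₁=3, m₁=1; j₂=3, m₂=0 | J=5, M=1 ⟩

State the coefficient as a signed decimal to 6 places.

+0.345033  (= +√(5/42))

j₁+j₂−J=1  J+j₁−j₂=5  J−j₁+j₂=5  j₁+j₂+J+1=12
(j₁±m₁, j₂±m₂, J±M) = (4,2,3,3,6,4)
P² = 69120/7
sum k=0..1:
  [0] +1/144 = 1/144
  [1] −1/288 = -1/288
S = 1/288
C² = P²·S² = 5/42 ; C = +0.345033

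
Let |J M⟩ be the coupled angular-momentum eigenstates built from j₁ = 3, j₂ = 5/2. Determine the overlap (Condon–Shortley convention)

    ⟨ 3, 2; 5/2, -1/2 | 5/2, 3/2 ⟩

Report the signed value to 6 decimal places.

-0.267261  (= −√(1/14))

triangle: 3!*3!*2!/9! = 72/362880
(j±m)!: 5!*1!*2!*3!*4!*1! = 34560
prefactor² = (2J+1)*Δ*N² = 288/7
  k=0: +1/(0!*3!*1!*2!*2!*0!) = 1/24
  k=1: −1/(1!*2!*0!*1!*3!*1!) = -1/12
Σ = -1/24  ⇒  CG² = 288/7*(-1/24)² = 1/14
CG = −√(1/14) = -0.267261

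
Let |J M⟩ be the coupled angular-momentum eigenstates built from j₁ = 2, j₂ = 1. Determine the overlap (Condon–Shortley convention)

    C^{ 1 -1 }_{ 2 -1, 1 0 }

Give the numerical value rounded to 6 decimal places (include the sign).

−√(3/10) ≈ -0.547723

triangle: 2!*2!*0!/5! = 4/120
(j±m)!: 1!*3!*1!*1!*0!*2! = 12
prefactor² = (2J+1)*Δ*N² = 6/5
  k=1: −1/(1!*1!*2!*0!*0!*0!) = -1/2
Σ = -1/2  ⇒  CG² = 6/5*(-1/2)² = 3/10
CG = −√(3/10) = -0.547723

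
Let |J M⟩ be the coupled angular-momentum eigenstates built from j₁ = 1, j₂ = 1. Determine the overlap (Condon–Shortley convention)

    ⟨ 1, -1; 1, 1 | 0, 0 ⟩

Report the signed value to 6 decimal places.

j₁+j₂−J=2  J+j₁−j₂=0  J−j₁+j₂=0  j₁+j₂+J+1=3
(j₁±m₁, j₂±m₂, J±M) = (0,2,2,0,0,0)
P² = 4/3
sum k=2..2:
  [2] +1/2 = 1/2
S = 1/2
C² = P²·S² = 1/3 ; C = +0.577350

+√(1/3) = +0.577350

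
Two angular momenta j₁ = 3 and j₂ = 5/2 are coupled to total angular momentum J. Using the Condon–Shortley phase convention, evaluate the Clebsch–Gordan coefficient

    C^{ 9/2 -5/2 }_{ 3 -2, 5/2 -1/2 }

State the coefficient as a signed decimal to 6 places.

-0.497468  (= −√(49/198))

j₁+j₂−J=1  J+j₁−j₂=5  J−j₁+j₂=4  j₁+j₂+J+1=11
(j₁±m₁, j₂±m₂, J±M) = (1,5,2,3,2,7)
P² = 115200/11
sum k=0..1:
  [0] +1/480 = 1/480
  [1] −1/144 = -1/144
S = -7/1440
C² = P²·S² = 49/198 ; C = -0.497468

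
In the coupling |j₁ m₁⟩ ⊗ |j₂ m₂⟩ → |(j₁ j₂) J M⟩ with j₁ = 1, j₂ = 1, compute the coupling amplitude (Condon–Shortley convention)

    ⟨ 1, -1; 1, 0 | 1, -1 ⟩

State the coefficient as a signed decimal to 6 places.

-0.707107

triangle: 1!·1!·1!/4! = 1/24
(j±m)!: 0!·2!·1!·1!·0!·2! = 4
prefactor² = (2J+1)·Δ·N² = 1/2
  k=1: −1/(1!·0!·1!·0!·0!·1!) = -1
Σ = -1  ⇒  CG² = 1/2·(-1)² = 1/2
CG = −√(1/2) = -0.707107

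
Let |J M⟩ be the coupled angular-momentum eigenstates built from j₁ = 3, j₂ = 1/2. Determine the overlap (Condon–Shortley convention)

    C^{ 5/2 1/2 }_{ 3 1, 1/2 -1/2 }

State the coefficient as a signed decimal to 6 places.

+0.755929  (= +√(4/7))

√[6·1!5!0!/7! · 4!2!0!1!3!2!] = √(576/7)
  +(−1)^0/∏(0,1,2,0,3,0)! = 1/12  (running 1/12)
⟨..|..⟩ = √(576/7)·(1/12) = +0.755929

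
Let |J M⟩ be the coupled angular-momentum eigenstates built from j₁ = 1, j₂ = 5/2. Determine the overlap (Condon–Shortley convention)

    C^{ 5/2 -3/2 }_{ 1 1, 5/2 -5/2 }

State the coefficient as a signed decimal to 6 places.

triangle: 1!·1!·4!/7! = 24/5040
(j±m)!: 2!·0!·0!·5!·1!·4! = 5760
prefactor² = (2J+1)·Δ·N² = 1152/7
  k=0: +1/(0!·1!·0!·0!·1!·4!) = 1/24
Σ = 1/24  ⇒  CG² = 1152/7·1/24² = 2/7
CG = +√(2/7) = +0.534522

+0.534522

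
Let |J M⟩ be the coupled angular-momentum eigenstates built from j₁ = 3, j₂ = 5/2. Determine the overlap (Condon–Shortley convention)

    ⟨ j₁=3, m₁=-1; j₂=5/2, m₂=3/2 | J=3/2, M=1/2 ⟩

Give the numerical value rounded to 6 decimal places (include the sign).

-0.483046  (= −√(7/30))

j₁+j₂−J=4  J+j₁−j₂=2  J−j₁+j₂=1  j₁+j₂+J+1=8
(j₁±m₁, j₂±m₂, J±M) = (2,4,4,1,2,1)
P² = 384/35
sum k=3..4:
  [3] −1/6 = -1/6
  [4] +1/48 = 1/48
S = -7/48
C² = P²·S² = 7/30 ; C = -0.483046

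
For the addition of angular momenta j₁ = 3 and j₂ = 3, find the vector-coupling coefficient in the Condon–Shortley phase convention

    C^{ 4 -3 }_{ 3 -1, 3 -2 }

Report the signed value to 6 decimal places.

√[9·2!4!4!/11! · 2!4!1!5!1!7!] = √(82944/11)
  +(−1)^0/∏(0,2,4,1,0,3)! = 1/288  (running 1/288)
  +(−1)^1/∏(1,1,3,0,1,4)! = -1/144  (running -1/288)
⟨..|..⟩ = √(82944/11)·(-1/288) = -0.301511

-0.301511  (= −√(1/11))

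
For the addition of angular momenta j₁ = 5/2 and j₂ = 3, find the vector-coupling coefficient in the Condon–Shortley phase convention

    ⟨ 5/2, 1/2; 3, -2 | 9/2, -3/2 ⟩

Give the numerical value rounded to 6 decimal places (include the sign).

+√(169/462) ≈ +0.604815

j₁+j₂−J=1  J+j₁−j₂=4  J−j₁+j₂=5  j₁+j₂+J+1=11
(j₁±m₁, j₂±m₂, J±M) = (3,2,1,5,3,6)
P² = 345600/77
sum k=0..1:
  [0] +1/96 = 1/96
  [1] −1/720 = -1/720
S = 13/1440
C² = P²·S² = 169/462 ; C = +0.604815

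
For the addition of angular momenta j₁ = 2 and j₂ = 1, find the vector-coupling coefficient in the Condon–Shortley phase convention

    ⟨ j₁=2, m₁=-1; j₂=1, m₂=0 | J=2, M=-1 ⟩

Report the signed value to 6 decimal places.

j₁+j₂−J=1  J+j₁−j₂=3  J−j₁+j₂=1  j₁+j₂+J+1=6
(j₁±m₁, j₂±m₂, J±M) = (1,3,1,1,1,3)
P² = 3/2
sum k=0..1:
  [0] +1/6 = 1/6
  [1] −1/2 = -1/2
S = -1/3
C² = P²·S² = 1/6 ; C = -0.408248

-0.408248  (= −√(1/6))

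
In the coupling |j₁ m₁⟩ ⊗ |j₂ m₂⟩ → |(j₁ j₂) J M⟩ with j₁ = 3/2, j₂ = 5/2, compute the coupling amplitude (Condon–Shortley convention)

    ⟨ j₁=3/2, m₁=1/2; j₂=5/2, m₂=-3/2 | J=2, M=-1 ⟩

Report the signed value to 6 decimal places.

+0.154303  (= +√(1/42))

triangle: 2!·1!·3!/7! = 12/5040
(j±m)!: 2!·1!·1!·4!·1!·3! = 288
prefactor² = (2J+1)·Δ·N² = 24/7
  k=0: +1/(0!·2!·1!·1!·0!·2!) = 1/4
  k=1: −1/(1!·1!·0!·0!·1!·3!) = -1/6
Σ = 1/12  ⇒  CG² = 24/7·1/12² = 1/42
CG = +√(1/42) = +0.154303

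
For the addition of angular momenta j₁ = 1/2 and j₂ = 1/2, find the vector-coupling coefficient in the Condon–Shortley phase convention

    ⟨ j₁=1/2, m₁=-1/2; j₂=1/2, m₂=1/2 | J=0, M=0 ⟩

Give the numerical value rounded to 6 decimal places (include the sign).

triangle: 1!*0!*0!/2! = 1/2
(j±m)!: 0!*1!*1!*0!*0!*0! = 1
prefactor² = (2J+1)*Δ*N² = 1/2
  k=1: −1/(1!*0!*0!*0!*0!*0!) = -1
Σ = -1  ⇒  CG² = 1/2*(-1)² = 1/2
CG = −√(1/2) = -0.707107

-0.707107  (= −√(1/2))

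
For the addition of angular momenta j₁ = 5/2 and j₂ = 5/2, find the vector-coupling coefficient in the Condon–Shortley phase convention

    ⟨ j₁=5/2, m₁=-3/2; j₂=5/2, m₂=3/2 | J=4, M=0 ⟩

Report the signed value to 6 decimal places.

−√(9/28) = -0.566947

√[9·1!4!4!/10! · 1!4!4!1!4!4!] = √(82944/175)
  +(−1)^0/∏(0,1,4,4,0,0)! = 1/576  (running 1/576)
  +(−1)^1/∏(1,0,3,3,1,1)! = -1/36  (running -5/192)
⟨..|..⟩ = √(82944/175)·(-5/192) = -0.566947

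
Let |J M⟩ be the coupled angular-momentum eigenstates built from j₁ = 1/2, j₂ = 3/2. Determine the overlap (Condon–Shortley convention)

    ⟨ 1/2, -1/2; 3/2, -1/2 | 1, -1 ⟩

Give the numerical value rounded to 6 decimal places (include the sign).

√[3·1!0!2!/4! · 0!1!1!2!0!2!] = √(1)
  +(−1)^1/∏(1,0,0,0,0,2)! = -1/2  (running -1/2)
⟨..|..⟩ = √(1)·(-1/2) = -0.500000

−√(1/4) ≈ -0.500000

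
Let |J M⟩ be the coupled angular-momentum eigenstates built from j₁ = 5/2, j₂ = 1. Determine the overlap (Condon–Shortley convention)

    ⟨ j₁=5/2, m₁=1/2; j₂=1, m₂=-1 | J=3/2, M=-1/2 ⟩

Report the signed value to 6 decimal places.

+√(1/5) ≈ +0.447214

√[4·2!3!0!/6! · 3!2!0!2!1!2!] = √(16/5)
  +(−1)^0/∏(0,2,2,0,1,0)! = 1/4  (running 1/4)
⟨..|..⟩ = √(16/5)·(1/4) = +0.447214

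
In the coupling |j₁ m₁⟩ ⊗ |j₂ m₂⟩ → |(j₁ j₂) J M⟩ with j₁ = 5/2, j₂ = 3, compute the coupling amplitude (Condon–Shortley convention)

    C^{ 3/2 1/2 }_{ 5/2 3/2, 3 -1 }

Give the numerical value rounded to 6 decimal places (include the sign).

triangle: 4!·1!·2!/8! = 48/40320
(j±m)!: 4!·1!·2!·4!·2!·1! = 2304
prefactor² = (2J+1)·Δ·N² = 384/35
  k=0: +1/(0!·4!·1!·2!·0!·0!) = 1/48
  k=1: −1/(1!·3!·0!·1!·1!·1!) = -1/6
Σ = -7/48  ⇒  CG² = 384/35·(-7/48)² = 7/30
CG = −√(7/30) = -0.483046

−√(7/30) ≈ -0.483046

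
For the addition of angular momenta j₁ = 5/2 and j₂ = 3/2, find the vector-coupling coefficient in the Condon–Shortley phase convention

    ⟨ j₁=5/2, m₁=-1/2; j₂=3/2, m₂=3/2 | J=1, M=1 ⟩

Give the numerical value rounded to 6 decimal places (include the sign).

triangle: 3!*2!*0!/6! = 12/720
(j±m)!: 2!*3!*3!*0!*2!*0! = 144
prefactor² = (2J+1)*Δ*N² = 36/5
  k=3: −1/(3!*0!*0!*0!*2!*0!) = -1/12
Σ = -1/12  ⇒  CG² = 36/5*(-1/12)² = 1/20
CG = −√(1/20) = -0.223607

−√(1/20) = -0.223607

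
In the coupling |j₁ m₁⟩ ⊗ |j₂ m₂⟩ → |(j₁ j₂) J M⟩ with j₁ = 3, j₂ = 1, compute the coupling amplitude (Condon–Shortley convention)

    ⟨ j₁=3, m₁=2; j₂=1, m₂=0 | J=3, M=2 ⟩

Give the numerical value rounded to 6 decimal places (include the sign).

+0.577350

j₁+j₂−J=1  J+j₁−j₂=5  J−j₁+j₂=1  j₁+j₂+J+1=8
(j₁±m₁, j₂±m₂, J±M) = (5,1,1,1,5,1)
P² = 300
sum k=0..1:
  [0] +1/24 = 1/24
  [1] −1/120 = -1/120
S = 1/30
C² = P²·S² = 1/3 ; C = +0.577350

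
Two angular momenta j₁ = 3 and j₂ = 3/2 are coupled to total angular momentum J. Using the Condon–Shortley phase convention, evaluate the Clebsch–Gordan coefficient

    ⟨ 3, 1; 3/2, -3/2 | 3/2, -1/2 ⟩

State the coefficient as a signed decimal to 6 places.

√[4·3!3!0!/7! · 4!2!0!3!1!2!] = √(576/35)
  +(−1)^0/∏(0,3,2,0,1,0)! = 1/12  (running 1/12)
⟨..|..⟩ = √(576/35)·(1/12) = +0.338062

+0.338062  (= +√(4/35))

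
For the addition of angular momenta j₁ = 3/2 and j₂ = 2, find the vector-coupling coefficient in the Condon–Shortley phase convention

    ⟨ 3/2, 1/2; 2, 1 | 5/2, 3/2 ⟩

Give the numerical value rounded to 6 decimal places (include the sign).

−√(1/35) = -0.169031

j₁+j₂−J=1  J+j₁−j₂=2  J−j₁+j₂=3  j₁+j₂+J+1=7
(j₁±m₁, j₂±m₂, J±M) = (2,1,3,1,4,1)
P² = 144/35
sum k=0..1:
  [0] +1/6 = 1/6
  [1] −1/4 = -1/4
S = -1/12
C² = P²·S² = 1/35 ; C = -0.169031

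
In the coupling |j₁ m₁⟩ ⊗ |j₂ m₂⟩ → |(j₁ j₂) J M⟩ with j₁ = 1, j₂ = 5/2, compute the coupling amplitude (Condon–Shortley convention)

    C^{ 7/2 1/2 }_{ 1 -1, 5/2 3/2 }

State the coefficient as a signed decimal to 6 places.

+√(1/7) ≈ +0.377964

√[8·0!2!5!/8! · 0!2!4!1!4!3!] = √(2304/7)
  +(−1)^0/∏(0,0,2,4,0,1)! = 1/48  (running 1/48)
⟨..|..⟩ = √(2304/7)·(1/48) = +0.377964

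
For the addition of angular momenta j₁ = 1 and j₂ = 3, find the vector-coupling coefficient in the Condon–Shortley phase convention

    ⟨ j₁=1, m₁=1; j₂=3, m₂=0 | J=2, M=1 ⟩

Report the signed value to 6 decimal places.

+√(1/7) = +0.377964

j₁+j₂−J=2  J+j₁−j₂=0  J−j₁+j₂=4  j₁+j₂+J+1=7
(j₁±m₁, j₂±m₂, J±M) = (2,0,3,3,3,1)
P² = 144/7
sum k=0..0:
  [0] +1/12 = 1/12
S = 1/12
C² = P²·S² = 1/7 ; C = +0.377964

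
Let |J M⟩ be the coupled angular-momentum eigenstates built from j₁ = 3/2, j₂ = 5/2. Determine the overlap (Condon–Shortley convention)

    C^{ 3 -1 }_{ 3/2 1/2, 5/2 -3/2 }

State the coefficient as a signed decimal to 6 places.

+√(49/120) ≈ +0.639010

√[7·1!2!4!/8! · 2!1!1!4!2!4!] = √(96/5)
  +(−1)^0/∏(0,1,1,1,1,3)! = 1/6  (running 1/6)
  +(−1)^1/∏(1,0,0,0,2,4)! = -1/48  (running 7/48)
⟨..|..⟩ = √(96/5)·(7/48) = +0.639010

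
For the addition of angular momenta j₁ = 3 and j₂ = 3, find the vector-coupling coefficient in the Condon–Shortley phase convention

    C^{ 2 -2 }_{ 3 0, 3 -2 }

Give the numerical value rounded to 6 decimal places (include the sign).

triangle: 4!*2!*2!/9! = 96/362880
(j±m)!: 3!*3!*1!*5!*0!*4! = 103680
prefactor² = (2J+1)*Δ*N² = 960/7
  k=1: −1/(1!*3!*2!*0!*0!*2!) = -1/24
Σ = -1/24  ⇒  CG² = 960/7*(-1/24)² = 5/21
CG = −√(5/21) = -0.487950

-0.487950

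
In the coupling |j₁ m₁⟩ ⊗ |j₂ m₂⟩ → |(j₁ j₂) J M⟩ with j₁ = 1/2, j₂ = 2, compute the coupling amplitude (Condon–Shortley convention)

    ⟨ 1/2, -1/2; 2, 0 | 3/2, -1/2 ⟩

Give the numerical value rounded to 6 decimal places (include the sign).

triangle: 1!·0!·3!/5! = 6/120
(j±m)!: 0!·1!·2!·2!·1!·2! = 8
prefactor² = (2J+1)·Δ·N² = 8/5
  k=1: −1/(1!·0!·0!·1!·0!·2!) = -1/2
Σ = -1/2  ⇒  CG² = 8/5·(-1/2)² = 2/5
CG = −√(2/5) = -0.632456

-0.632456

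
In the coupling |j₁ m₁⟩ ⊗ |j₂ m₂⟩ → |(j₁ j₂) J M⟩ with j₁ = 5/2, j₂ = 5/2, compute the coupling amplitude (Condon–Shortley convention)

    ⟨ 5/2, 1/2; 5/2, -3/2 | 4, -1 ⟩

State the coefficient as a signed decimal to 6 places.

+√(5/14) ≈ +0.597614

√[9·1!4!4!/10! · 3!2!1!4!3!5!] = √(10368/35)
  +(−1)^0/∏(0,1,2,1,2,3)! = 1/24  (running 1/24)
  +(−1)^1/∏(1,0,1,0,3,4)! = -1/144  (running 5/144)
⟨..|..⟩ = √(10368/35)·(5/144) = +0.597614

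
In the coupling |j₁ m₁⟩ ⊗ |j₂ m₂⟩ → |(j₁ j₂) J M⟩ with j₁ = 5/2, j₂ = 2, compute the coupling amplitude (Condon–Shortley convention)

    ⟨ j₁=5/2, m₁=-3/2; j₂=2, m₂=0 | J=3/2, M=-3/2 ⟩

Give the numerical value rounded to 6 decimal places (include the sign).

triangle: 3!·2!·1!/7! = 12/5040
(j±m)!: 1!·4!·2!·2!·0!·3! = 576
prefactor² = (2J+1)·Δ·N² = 192/35
  k=2: +1/(2!·1!·2!·0!·0!·1!) = 1/4
Σ = 1/4  ⇒  CG² = 192/35·1/4² = 12/35
CG = +√(12/35) = +0.585540

+0.585540  (= +√(12/35))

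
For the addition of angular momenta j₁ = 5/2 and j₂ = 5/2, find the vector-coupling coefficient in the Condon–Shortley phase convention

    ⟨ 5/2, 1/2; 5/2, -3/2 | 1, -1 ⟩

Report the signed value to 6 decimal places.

-0.478091

j₁+j₂−J=4  J+j₁−j₂=1  J−j₁+j₂=1  j₁+j₂+J+1=7
(j₁±m₁, j₂±m₂, J±M) = (3,2,1,4,0,2)
P² = 288/35
sum k=1..1:
  [1] −1/6 = -1/6
S = -1/6
C² = P²·S² = 8/35 ; C = -0.478091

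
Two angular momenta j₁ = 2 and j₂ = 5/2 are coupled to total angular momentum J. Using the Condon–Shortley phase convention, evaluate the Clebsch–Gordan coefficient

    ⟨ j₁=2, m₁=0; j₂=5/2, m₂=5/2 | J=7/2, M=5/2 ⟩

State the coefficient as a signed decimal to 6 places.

-0.690066

triangle: 1!×3!×4!/9! = 144/362880
(j±m)!: 2!×2!×5!×0!×6!×1! = 345600
prefactor² = (2J+1)×Δ×N² = 7680/7
  k=1: −1/(1!×0!×1!×4!×2!×0!) = -1/48
Σ = -1/48  ⇒  CG² = 7680/7×(-1/48)² = 10/21
CG = −√(10/21) = -0.690066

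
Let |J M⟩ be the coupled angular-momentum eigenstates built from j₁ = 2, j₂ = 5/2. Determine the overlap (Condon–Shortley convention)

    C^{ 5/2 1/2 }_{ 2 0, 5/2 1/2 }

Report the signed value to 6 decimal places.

-0.478091  (= −√(8/35))

j₁+j₂−J=2  J+j₁−j₂=2  J−j₁+j₂=3  j₁+j₂+J+1=8
(j₁±m₁, j₂±m₂, J±M) = (2,2,3,2,3,2)
P² = 72/35
sum k=0..2:
  [0] +1/24 = 1/24
  [1] −1/2 = -1/2
  [2] +1/8 = 1/8
S = -1/3
C² = P²·S² = 8/35 ; C = -0.478091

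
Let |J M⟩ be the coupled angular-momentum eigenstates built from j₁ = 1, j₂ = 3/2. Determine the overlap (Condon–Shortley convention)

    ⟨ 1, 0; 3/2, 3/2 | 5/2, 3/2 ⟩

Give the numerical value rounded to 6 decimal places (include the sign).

+√(2/5) ≈ +0.632456

√[6·0!2!3!/6! · 1!1!3!0!4!1!] = √(72/5)
  +(−1)^0/∏(0,0,1,3,1,0)! = 1/6  (running 1/6)
⟨..|..⟩ = √(72/5)·(1/6) = +0.632456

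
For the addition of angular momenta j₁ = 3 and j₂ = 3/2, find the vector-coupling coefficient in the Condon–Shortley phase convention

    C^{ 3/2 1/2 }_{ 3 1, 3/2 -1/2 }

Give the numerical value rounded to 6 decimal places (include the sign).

-0.585540  (= −√(12/35))

√[4·3!3!0!/7! · 4!2!1!2!2!1!] = √(192/35)
  +(−1)^1/∏(1,2,1,0,2,0)! = -1/4  (running -1/4)
⟨..|..⟩ = √(192/35)·(-1/4) = -0.585540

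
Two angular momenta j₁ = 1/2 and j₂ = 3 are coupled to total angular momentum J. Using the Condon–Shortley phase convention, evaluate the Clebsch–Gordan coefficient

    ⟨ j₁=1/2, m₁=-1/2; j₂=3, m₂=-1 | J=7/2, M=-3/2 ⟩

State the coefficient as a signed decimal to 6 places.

+√(5/7) = +0.845154

j₁+j₂−J=0  J+j₁−j₂=1  J−j₁+j₂=6  j₁+j₂+J+1=8
(j₁±m₁, j₂±m₂, J±M) = (0,1,2,4,2,5)
P² = 11520/7
sum k=0..0:
  [0] +1/48 = 1/48
S = 1/48
C² = P²·S² = 5/7 ; C = +0.845154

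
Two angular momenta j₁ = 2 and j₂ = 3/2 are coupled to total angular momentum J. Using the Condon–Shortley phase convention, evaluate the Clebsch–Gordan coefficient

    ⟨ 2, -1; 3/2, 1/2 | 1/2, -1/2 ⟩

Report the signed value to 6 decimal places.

√[2·3!1!0!/5! · 1!3!2!1!0!1!] = √(6/5)
  +(−1)^2/∏(2,1,1,0,0,0)! = 1/2  (running 1/2)
⟨..|..⟩ = √(6/5)·(1/2) = +0.547723

+√(3/10) ≈ +0.547723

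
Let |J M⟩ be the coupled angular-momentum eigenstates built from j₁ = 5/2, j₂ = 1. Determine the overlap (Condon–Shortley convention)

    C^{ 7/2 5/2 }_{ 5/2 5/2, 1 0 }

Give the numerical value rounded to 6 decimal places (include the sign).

+√(2/7) ≈ +0.534522

√[8·0!5!2!/8! · 5!0!1!1!6!1!] = √(28800/7)
  +(−1)^0/∏(0,0,0,1,5,1)! = 1/120  (running 1/120)
⟨..|..⟩ = √(28800/7)·(1/120) = +0.534522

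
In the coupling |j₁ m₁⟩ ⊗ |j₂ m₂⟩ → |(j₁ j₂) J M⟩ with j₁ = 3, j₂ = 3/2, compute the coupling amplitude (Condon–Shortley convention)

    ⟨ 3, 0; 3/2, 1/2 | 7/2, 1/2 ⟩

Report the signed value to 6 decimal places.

−√(2/21) ≈ -0.308607

√[8·1!5!2!/9! · 3!3!2!1!4!3!] = √(384/7)
  +(−1)^0/∏(0,1,3,2,2,0)! = 1/24  (running 1/24)
  +(−1)^1/∏(1,0,2,1,3,1)! = -1/12  (running -1/24)
⟨..|..⟩ = √(384/7)·(-1/24) = -0.308607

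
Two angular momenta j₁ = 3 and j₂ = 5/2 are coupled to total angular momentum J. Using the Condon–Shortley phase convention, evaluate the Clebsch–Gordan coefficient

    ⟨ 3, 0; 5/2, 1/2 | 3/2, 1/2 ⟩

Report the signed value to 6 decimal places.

√[4·4!2!1!/8! · 3!3!3!2!2!1!] = √(144/35)
  +(−1)^2/∏(2,2,1,1,1,0)! = 1/4  (running 1/4)
  +(−1)^3/∏(3,1,0,0,2,1)! = -1/12  (running 1/6)
⟨..|..⟩ = √(144/35)·(1/6) = +0.338062

+0.338062  (= +√(4/35))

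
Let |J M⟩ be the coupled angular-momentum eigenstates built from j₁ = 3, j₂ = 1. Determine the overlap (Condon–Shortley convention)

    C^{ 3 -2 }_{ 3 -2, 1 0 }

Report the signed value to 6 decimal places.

-0.577350  (= −√(1/3))

triangle: 1!×5!×1!/8! = 120/40320
(j±m)!: 1!×5!×1!×1!×1!×5! = 14400
prefactor² = (2J+1)×Δ×N² = 300
  k=0: +1/(0!×1!×5!×1!×0!×0!) = 1/120
  k=1: −1/(1!×0!×4!×0!×1!×1!) = -1/24
Σ = -1/30  ⇒  CG² = 300×(-1/30)² = 1/3
CG = −√(1/3) = -0.577350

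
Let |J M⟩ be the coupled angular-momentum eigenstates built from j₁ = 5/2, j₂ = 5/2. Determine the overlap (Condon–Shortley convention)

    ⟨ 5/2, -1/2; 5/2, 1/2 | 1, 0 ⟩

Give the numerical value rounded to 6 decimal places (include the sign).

√[3·4!1!1!/7! · 2!3!3!2!1!1!] = √(72/35)
  +(−1)^2/∏(2,2,1,1,0,0)! = 1/4  (running 1/4)
  +(−1)^3/∏(3,1,0,0,1,1)! = -1/6  (running 1/12)
⟨..|..⟩ = √(72/35)·(1/12) = +0.119523

+0.119523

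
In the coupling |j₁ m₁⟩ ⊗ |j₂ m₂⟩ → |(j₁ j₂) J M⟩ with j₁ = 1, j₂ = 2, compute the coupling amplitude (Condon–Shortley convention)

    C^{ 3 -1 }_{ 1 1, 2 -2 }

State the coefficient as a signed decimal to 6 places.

+0.258199  (= +√(1/15))

√[7·0!2!4!/7! · 2!0!0!4!2!4!] = √(768/5)
  +(−1)^0/∏(0,0,0,0,2,4)! = 1/48  (running 1/48)
⟨..|..⟩ = √(768/5)·(1/48) = +0.258199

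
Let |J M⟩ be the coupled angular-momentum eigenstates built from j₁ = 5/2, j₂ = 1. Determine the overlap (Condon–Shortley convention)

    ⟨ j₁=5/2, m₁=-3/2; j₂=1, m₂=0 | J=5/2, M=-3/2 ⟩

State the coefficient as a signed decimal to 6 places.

−√(9/35) ≈ -0.507093

√[6·1!4!1!/7! · 1!4!1!1!1!4!] = √(576/35)
  +(−1)^0/∏(0,1,4,1,0,0)! = 1/24  (running 1/24)
  +(−1)^1/∏(1,0,3,0,1,1)! = -1/6  (running -1/8)
⟨..|..⟩ = √(576/35)·(-1/8) = -0.507093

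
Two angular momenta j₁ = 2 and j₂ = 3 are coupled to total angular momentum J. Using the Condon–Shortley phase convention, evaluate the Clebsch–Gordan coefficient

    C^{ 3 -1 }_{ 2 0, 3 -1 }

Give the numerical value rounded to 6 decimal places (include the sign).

triangle: 2!×2!×4!/9! = 96/362880
(j±m)!: 2!×2!×2!×4!×2!×4! = 9216
prefactor² = (2J+1)×Δ×N² = 256/15
  k=0: +1/(0!×2!×2!×2!×0!×2!) = 1/16
  k=1: −1/(1!×1!×1!×1!×1!×3!) = -1/6
  k=2: +1/(2!×0!×0!×0!×2!×4!) = 1/96
Σ = -3/32  ⇒  CG² = 256/15×(-3/32)² = 3/20
CG = −√(3/20) = -0.387298

−√(3/20) ≈ -0.387298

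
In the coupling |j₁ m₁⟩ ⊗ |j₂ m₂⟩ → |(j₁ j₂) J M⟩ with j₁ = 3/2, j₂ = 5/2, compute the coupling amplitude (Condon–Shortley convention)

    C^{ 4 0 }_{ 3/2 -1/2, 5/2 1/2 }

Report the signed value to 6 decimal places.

+0.654654  (= +√(3/7))

triangle: 0!·3!·5!/9! = 720/362880
(j±m)!: 1!·2!·3!·2!·4!·4! = 13824
prefactor² = (2J+1)·Δ·N² = 1728/7
  k=0: +1/(0!·0!·2!·3!·1!·2!) = 1/24
Σ = 1/24  ⇒  CG² = 1728/7·1/24² = 3/7
CG = +√(3/7) = +0.654654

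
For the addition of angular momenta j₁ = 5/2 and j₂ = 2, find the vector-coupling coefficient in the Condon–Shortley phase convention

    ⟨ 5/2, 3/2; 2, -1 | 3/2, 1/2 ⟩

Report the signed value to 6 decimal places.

−√(2/105) ≈ -0.138013

j₁+j₂−J=3  J+j₁−j₂=2  J−j₁+j₂=1  j₁+j₂+J+1=7
(j₁±m₁, j₂±m₂, J±M) = (4,1,1,3,2,1)
P² = 96/35
sum k=0..1:
  [0] +1/6 = 1/6
  [1] −1/4 = -1/4
S = -1/12
C² = P²·S² = 2/105 ; C = -0.138013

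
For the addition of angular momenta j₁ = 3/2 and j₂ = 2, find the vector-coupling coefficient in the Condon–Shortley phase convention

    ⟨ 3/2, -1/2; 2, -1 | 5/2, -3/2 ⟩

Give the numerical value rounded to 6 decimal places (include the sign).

√[6·1!2!3!/7! · 1!2!1!3!1!4!] = √(144/35)
  +(−1)^0/∏(0,1,2,1,0,2)! = 1/4  (running 1/4)
  +(−1)^1/∏(1,0,1,0,1,3)! = -1/6  (running 1/12)
⟨..|..⟩ = √(144/35)·(1/12) = +0.169031

+√(1/35) = +0.169031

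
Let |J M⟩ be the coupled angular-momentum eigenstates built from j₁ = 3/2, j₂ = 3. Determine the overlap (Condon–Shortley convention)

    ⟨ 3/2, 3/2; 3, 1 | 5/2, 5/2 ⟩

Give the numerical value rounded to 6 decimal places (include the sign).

+0.327327  (= +√(3/28))

triangle: 2!*1!*4!/8! = 48/40320
(j±m)!: 3!*0!*4!*2!*5!*0! = 34560
prefactor² = (2J+1)*Δ*N² = 1728/7
  k=0: +1/(0!*2!*0!*4!*1!*0!) = 1/48
Σ = 1/48  ⇒  CG² = 1728/7*1/48² = 3/28
CG = +√(3/28) = +0.327327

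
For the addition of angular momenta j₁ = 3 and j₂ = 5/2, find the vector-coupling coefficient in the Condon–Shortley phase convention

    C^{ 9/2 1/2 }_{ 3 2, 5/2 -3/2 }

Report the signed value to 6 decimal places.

triangle: 1!×5!×4!/11! = 2880/39916800
(j±m)!: 5!×1!×1!×4!×5!×4! = 8294400
prefactor² = (2J+1)×Δ×N² = 460800/77
  k=0: +1/(0!×1!×1!×1!×4!×3!) = 1/144
  k=1: −1/(1!×0!×0!×0!×5!×4!) = -1/2880
Σ = 19/2880  ⇒  CG² = 460800/77×19/2880² = 361/1386
CG = +√(361/1386) = +0.510355

+√(361/1386) ≈ +0.510355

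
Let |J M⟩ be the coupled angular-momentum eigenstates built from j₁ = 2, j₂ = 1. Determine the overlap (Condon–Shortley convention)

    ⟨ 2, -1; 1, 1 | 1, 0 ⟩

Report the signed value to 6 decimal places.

j₁+j₂−J=2  J+j₁−j₂=2  J−j₁+j₂=0  j₁+j₂+J+1=5
(j₁±m₁, j₂±m₂, J±M) = (1,3,2,0,1,1)
P² = 6/5
sum k=2..2:
  [2] +1/2 = 1/2
S = 1/2
C² = P²·S² = 3/10 ; C = +0.547723

+0.547723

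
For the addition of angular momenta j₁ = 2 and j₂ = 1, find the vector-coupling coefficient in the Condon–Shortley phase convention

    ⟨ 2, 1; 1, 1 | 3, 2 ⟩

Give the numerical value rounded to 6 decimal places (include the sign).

√[7·0!4!2!/7! · 3!1!2!0!5!1!] = √(96)
  +(−1)^0/∏(0,0,1,2,3,0)! = 1/12  (running 1/12)
⟨..|..⟩ = √(96)·(1/12) = +0.816497

+√(2/3) = +0.816497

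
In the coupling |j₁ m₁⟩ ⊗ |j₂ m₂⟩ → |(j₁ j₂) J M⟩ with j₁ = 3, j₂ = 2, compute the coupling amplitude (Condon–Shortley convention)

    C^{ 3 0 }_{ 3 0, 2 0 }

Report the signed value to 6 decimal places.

−√(4/15) = -0.516398

j₁+j₂−J=2  J+j₁−j₂=4  J−j₁+j₂=2  j₁+j₂+J+1=9
(j₁±m₁, j₂±m₂, J±M) = (3,3,2,2,3,3)
P² = 48/5
sum k=0..2:
  [0] +1/24 = 1/24
  [1] −1/4 = -1/4
  [2] +1/24 = 1/24
S = -1/6
C² = P²·S² = 4/15 ; C = -0.516398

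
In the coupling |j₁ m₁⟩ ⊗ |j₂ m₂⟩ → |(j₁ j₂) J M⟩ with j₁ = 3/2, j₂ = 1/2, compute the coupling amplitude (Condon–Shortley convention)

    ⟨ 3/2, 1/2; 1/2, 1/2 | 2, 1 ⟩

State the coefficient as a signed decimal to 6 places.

√[5·0!3!1!/5! · 2!1!1!0!3!1!] = √(3)
  +(−1)^0/∏(0,0,1,1,2,0)! = 1/2  (running 1/2)
⟨..|..⟩ = √(3)·(1/2) = +0.866025

+0.866025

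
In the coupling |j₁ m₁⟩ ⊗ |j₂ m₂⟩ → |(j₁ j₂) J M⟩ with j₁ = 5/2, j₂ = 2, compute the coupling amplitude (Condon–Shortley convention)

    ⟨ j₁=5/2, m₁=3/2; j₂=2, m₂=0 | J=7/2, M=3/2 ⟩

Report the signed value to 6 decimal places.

triangle: 1!*4!*3!/9! = 144/362880
(j±m)!: 4!*1!*2!*2!*5!*2! = 23040
prefactor² = (2J+1)*Δ*N² = 512/7
  k=0: +1/(0!*1!*1!*2!*3!*1!) = 1/12
  k=1: −1/(1!*0!*0!*1!*4!*2!) = -1/48
Σ = 1/16  ⇒  CG² = 512/7*1/16² = 2/7
CG = +√(2/7) = +0.534522

+√(2/7) ≈ +0.534522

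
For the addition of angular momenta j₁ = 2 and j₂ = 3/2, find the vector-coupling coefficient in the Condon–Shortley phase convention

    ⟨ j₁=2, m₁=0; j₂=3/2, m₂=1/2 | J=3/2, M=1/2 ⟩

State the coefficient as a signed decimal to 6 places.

√[4·2!2!1!/6! · 2!2!2!1!2!1!] = √(16/45)
  +(−1)^1/∏(1,1,1,1,1,0)! = -1  (running -1)
  +(−1)^2/∏(2,0,0,0,2,1)! = 1/4  (running -3/4)
⟨..|..⟩ = √(16/45)·(-3/4) = -0.447214

-0.447214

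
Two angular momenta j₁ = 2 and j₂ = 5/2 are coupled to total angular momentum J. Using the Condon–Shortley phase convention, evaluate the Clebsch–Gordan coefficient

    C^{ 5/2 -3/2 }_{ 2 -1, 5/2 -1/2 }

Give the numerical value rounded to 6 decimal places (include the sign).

−√(6/35) ≈ -0.414039

√[6·2!2!3!/8! · 1!3!2!3!1!4!] = √(216/35)
  +(−1)^1/∏(1,1,2,1,0,2)! = -1/4  (running -1/4)
  +(−1)^2/∏(2,0,1,0,1,3)! = 1/12  (running -1/6)
⟨..|..⟩ = √(216/35)·(-1/6) = -0.414039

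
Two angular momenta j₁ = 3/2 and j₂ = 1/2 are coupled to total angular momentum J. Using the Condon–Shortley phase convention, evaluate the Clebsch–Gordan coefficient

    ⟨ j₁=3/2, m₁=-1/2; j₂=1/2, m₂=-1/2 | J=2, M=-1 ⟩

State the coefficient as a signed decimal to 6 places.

triangle: 0!×3!×1!/5! = 6/120
(j±m)!: 1!×2!×0!×1!×1!×3! = 12
prefactor² = (2J+1)×Δ×N² = 3
  k=0: +1/(0!×0!×2!×0!×1!×1!) = 1/2
Σ = 1/2  ⇒  CG² = 3×1/2² = 3/4
CG = +√(3/4) = +0.866025

+0.866025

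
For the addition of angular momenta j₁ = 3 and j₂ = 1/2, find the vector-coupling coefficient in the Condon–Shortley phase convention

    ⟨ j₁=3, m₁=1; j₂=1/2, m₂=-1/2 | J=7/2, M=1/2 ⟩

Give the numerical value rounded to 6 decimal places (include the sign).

+√(3/7) ≈ +0.654654

j₁+j₂−J=0  J+j₁−j₂=6  J−j₁+j₂=1  j₁+j₂+J+1=8
(j₁±m₁, j₂±m₂, J±M) = (4,2,0,1,4,3)
P² = 6912/7
sum k=0..0:
  [0] +1/48 = 1/48
S = 1/48
C² = P²·S² = 3/7 ; C = +0.654654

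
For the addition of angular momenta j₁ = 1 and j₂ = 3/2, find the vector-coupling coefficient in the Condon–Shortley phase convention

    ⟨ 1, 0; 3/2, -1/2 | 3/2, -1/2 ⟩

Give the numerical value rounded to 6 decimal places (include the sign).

√[4·1!1!2!/5! · 1!1!1!2!1!2!] = √(4/15)
  +(−1)^0/∏(0,1,1,1,0,1)! = 1  (running 1)
  +(−1)^1/∏(1,0,0,0,1,2)! = -1/2  (running 1/2)
⟨..|..⟩ = √(4/15)·(1/2) = +0.258199

+√(1/15) = +0.258199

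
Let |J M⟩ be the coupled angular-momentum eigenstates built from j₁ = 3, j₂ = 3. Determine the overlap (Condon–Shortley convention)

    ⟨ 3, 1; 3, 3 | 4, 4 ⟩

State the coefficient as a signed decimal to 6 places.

+√(3/11) = +0.522233

j₁+j₂−J=2  J+j₁−j₂=4  J−j₁+j₂=4  j₁+j₂+J+1=11
(j₁±m₁, j₂±m₂, J±M) = (4,2,6,0,8,0)
P² = 3981312/11
sum k=2..2:
  [2] +1/1152 = 1/1152
S = 1/1152
C² = P²·S² = 3/11 ; C = +0.522233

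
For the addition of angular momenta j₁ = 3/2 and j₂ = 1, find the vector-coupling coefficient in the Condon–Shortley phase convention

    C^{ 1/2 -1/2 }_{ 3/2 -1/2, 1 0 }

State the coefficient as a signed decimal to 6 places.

−√(1/3) = -0.577350

triangle: 2!×1!×0!/4! = 2/24
(j±m)!: 1!×2!×1!×1!×0!×1! = 2
prefactor² = (2J+1)×Δ×N² = 1/3
  k=1: −1/(1!×1!×1!×0!×0!×0!) = -1
Σ = -1  ⇒  CG² = 1/3×(-1)² = 1/3
CG = −√(1/3) = -0.577350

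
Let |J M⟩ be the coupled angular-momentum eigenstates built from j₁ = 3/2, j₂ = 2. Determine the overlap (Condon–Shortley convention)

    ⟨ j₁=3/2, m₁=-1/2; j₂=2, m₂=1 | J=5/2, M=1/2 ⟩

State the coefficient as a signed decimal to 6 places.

-0.597614  (= −√(5/14))

j₁+j₂−J=1  J+j₁−j₂=2  J−j₁+j₂=3  j₁+j₂+J+1=7
(j₁±m₁, j₂±m₂, J±M) = (1,2,3,1,3,2)
P² = 72/35
sum k=0..1:
  [0] +1/12 = 1/12
  [1] −1/2 = -1/2
S = -5/12
C² = P²·S² = 5/14 ; C = -0.597614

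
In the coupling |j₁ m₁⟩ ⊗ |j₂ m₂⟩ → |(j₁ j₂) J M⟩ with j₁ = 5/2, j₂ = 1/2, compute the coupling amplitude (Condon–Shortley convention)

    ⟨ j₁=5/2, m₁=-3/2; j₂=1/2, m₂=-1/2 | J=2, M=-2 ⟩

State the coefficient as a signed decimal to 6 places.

+√(1/6) = +0.408248

√[5·1!4!0!/6! · 1!4!0!1!0!4!] = √(96)
  +(−1)^0/∏(0,1,4,0,0,0)! = 1/24  (running 1/24)
⟨..|..⟩ = √(96)·(1/24) = +0.408248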